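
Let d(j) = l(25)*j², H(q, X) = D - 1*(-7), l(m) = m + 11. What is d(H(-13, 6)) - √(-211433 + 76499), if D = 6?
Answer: 6084 - I*√134934 ≈ 6084.0 - 367.33*I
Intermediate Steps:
l(m) = 11 + m
H(q, X) = 13 (H(q, X) = 6 - 1*(-7) = 6 + 7 = 13)
d(j) = 36*j² (d(j) = (11 + 25)*j² = 36*j²)
d(H(-13, 6)) - √(-211433 + 76499) = 36*13² - √(-211433 + 76499) = 36*169 - √(-134934) = 6084 - I*√134934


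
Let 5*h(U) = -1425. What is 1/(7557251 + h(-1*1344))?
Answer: 1/7556966 ≈ 1.3233e-7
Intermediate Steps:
h(U) = -285 (h(U) = (⅕)*(-1425) = -285)
1/(7557251 + h(-1*1344)) = 1/(7557251 - 285) = 1/7556966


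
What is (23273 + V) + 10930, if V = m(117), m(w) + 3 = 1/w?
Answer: 4001401/117 ≈ 34200.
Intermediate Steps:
m(w) = -3 + 1/w
V = -350/117 (V = -3 + 1/117 = -350/117 ≈ -2.9915)
(23273 + V) + 10930 = (23273 - 350/117) + 10930 = 2722591/117 + 10930 = 4001401/117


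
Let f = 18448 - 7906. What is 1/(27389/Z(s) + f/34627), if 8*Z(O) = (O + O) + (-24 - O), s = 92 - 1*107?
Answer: -1350453/7586780086 ≈ -0.00017800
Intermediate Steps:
s = -15 (s = 92 - 107 = -15)
Z(O) = -3 + O/8 (Z(O) = ((O + O) + (-24 - O))/8 = (2*O + (-24 - O))/8 = (-24 + O)/8 = -3 + O/8)
f = 10542
1/(27389/Z(s) + f/34627) = 1/(27389/(-3 + (⅛)*(-15)) + 10542/34627) = 1/(27389/(-3 - 15/8) + 10542*(1/34627)) = 1/(27389/(-39/8) + 10542/34627) = 1/(27389*(-8/39) + 10542/34627) = 1/(-219112/39 + 10542/34627) = 1/(-7586780086/1350453) = -1350453/7586780086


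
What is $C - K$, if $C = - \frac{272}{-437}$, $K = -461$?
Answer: $\frac{201729}{437} \approx 461.62$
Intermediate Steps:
$C = \frac{272}{437}$ ($C = \left(-272\right) \left(- \frac{1}{437}\right) = \frac{272}{437} \approx 0.62243$)
$C - K = \frac{272}{437} - -461 = \frac{272}{437} + 461 = \frac{201729}{437}$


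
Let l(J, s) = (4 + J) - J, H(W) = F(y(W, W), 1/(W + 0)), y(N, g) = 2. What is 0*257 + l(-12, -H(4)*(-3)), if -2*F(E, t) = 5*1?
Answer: 4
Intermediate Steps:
F(E, t) = -5/2
H(W) = -5/2
l(J, s) = 4
0*257 + l(-12, -H(4)*(-3)) = 0*257 + 4 = 0 + 4 = 4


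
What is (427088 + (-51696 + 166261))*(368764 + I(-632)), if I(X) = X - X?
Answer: 199742126892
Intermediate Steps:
I(X) = 0
(427088 + (-51696 + 166261))*(368764 + I(-632)) = (427088 + (-51696 + 166261))*(368764 + 0) = (427088 + 114565)*368764 = 541653*368764 = 199742126892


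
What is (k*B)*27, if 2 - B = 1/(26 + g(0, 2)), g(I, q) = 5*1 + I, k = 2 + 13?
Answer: 24705/31 ≈ 796.94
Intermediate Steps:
k = 15
g(I, q) = 5 + I
B = 61/31 (B = 2 - 1/(26 + (5 + 0)) = 2 - 1/(26 + 5) = 2 - 1/31 = 61/31 ≈ 1.9677)
(k*B)*27 = (15*(61/31))*27 = (915/31)*27 = 24705/31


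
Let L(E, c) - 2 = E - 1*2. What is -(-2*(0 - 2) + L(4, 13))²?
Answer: -64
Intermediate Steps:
L(E, c) = E (L(E, c) = 2 + (E - 1*2) = 2 + (E - 2) = 2 + (-2 + E) = E)
-(-2*(0 - 2) + L(4, 13))² = -(-2*(0 - 2) + 4)² = -(-2*(-2) + 4)² = -(4 + 4)² = -1*8² = -1*64 = -64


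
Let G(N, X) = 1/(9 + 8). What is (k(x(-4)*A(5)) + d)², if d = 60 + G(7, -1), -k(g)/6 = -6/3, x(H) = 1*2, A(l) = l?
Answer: 1500625/289 ≈ 5192.5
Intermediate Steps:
x(H) = 2
G(N, X) = 1/17
k(g) = 12 (k(g) = -(-36)/3 = -6*(-2) = 12)
d = 1021/17 (d = 60 + 1/17 = 1021/17 ≈ 60.059)
(k(x(-4)*A(5)) + d)² = (12 + 1021/17)² = (1225/17)² = 1500625/289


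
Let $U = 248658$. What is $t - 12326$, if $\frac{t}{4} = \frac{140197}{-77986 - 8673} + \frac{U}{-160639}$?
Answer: $- \frac{171764245172946}{13920815101} \approx -12339.0$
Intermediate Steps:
$t = - \frac{176278238020}{13920815101}$ ($t = 4 \left(\frac{140197}{-77986 - 8673} + \frac{248658}{-160639}\right) = 4 \left(\frac{140197}{-86659} + 248658 \left(- \frac{1}{160639}\right)\right) = 4 \left(140197 \left(- \frac{1}{86659}\right) - \frac{248658}{160639}\right) = 4 \left(- \frac{140197}{86659} - \frac{248658}{160639}\right) = 4 \left(- \frac{44069559505}{13920815101}\right) = - \frac{176278238020}{13920815101} \approx -12.663$)
$t - 12326 = - \frac{176278238020}{13920815101} - 12326 = - \frac{171764245172946}{13920815101}$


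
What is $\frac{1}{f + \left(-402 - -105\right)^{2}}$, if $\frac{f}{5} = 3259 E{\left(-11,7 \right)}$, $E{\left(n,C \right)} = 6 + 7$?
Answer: $\frac{1}{300044} \approx 3.3328 \cdot 10^{-6}$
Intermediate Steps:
$E{\left(n,C \right)} = 13$
$f = 211835$ ($f = 5 \cdot 3259 \cdot 13 = 5 \cdot 42367 = 211835$)
$\frac{1}{f + \left(-402 - -105\right)^{2}} = \frac{1}{211835 + \left(-402 - -105\right)^{2}} = \frac{1}{211835 + \left(-402 + 105\right)^{2}} = \frac{1}{211835 + \left(-297\right)^{2}} = \frac{1}{211835 + 88209} = \frac{1}{300044}$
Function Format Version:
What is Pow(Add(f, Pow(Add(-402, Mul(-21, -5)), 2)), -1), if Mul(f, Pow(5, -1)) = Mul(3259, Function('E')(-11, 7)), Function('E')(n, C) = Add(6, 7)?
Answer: Rational(1, 300044) ≈ 3.3328e-6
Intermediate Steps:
Function('E')(n, C) = 13
f = 211835 (f = Mul(5, Mul(3259, 13)) = Mul(5, 42367) = 211835)
Pow(Add(f, Pow(Add(-402, Mul(-21, -5)), 2)), -1) = Pow(Add(211835, Pow(Add(-402, Mul(-21, -5)), 2)), -1) = Pow(Add(211835, Pow(Add(-402, 105), 2)), -1) = Pow(Add(211835, Pow(-297, 2)), -1) = Pow(Add(211835, 88209), -1) = Pow(300044, -1) = Rational(1, 300044)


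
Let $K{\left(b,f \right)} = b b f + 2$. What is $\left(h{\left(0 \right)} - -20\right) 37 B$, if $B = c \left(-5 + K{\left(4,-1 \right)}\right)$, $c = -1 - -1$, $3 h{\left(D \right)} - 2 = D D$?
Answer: $0$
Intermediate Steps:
$h{\left(D \right)} = \frac{2}{3} + \frac{D^{2}}{3}$ ($h{\left(D \right)} = \frac{2}{3} + \frac{D D}{3} = \frac{2}{3} + \frac{D^{2}}{3}$)
$K{\left(b,f \right)} = 2 + f b^{2}$ ($K{\left(b,f \right)} = b^{2} f + 2 = f b^{2} + 2 = 2 + f b^{2}$)
$c = 0$ ($c = -1 + 1 = 0$)
$B = 0$ ($B = 0 \left(-5 + \left(2 - 4^{2}\right)\right) = 0 \left(-5 + \left(2 - 16\right)\right) = 0 \left(-5 - 14\right) = 0 \left(-19\right) = 0$)
$\left(h{\left(0 \right)} - -20\right) 37 B = \left(\left(\frac{2}{3} + \frac{0^{2}}{3}\right) - -20\right) 37 \cdot 0 = \left(\left(\frac{2}{3} + \frac{1}{3} \cdot 0\right) + 20\right) 37 \cdot 0 = \left(\left(\frac{2}{3} + 0\right) + 20\right) 37 \cdot 0 = \left(\frac{2}{3} + 20\right) 37 \cdot 0 = \frac{62}{3} \cdot 37 \cdot 0 = \frac{2294}{3} \cdot 0 = 0$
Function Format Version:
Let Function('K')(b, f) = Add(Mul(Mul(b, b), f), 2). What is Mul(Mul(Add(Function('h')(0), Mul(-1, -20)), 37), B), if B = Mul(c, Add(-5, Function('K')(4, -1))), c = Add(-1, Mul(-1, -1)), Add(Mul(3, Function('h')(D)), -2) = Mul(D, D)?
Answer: 0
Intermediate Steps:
Function('h')(D) = Add(Rational(2, 3), Mul(Rational(1, 3), Pow(D, 2))) (Function('h')(D) = Add(Rational(2, 3), Mul(Rational(1, 3), Mul(D, D))) = Add(Rational(2, 3), Mul(Rational(1, 3), Pow(D, 2))))
Function('K')(b, f) = Add(2, Mul(f, Pow(b, 2))) (Function('K')(b, f) = Add(Mul(Pow(b, 2), f), 2) = Add(Mul(f, Pow(b, 2)), 2) = Add(2, Mul(f, Pow(b, 2))))
c = 0 (c = Add(-1, 1) = 0)
B = 0 (B = Mul(0, Add(-5, Add(2, Mul(-1, Pow(4, 2))))) = Mul(0, Add(-5, Add(2, Mul(-1, 16)))) = Mul(0, Add(-5, Add(2, -16))) = Mul(0, Add(-5, -14)) = Mul(0, -19) = 0)
Mul(Mul(Add(Function('h')(0), Mul(-1, -20)), 37), B) = Mul(Mul(Add(Add(Rational(2, 3), Mul(Rational(1, 3), Pow(0, 2))), Mul(-1, -20)), 37), 0) = Mul(Mul(Add(Add(Rational(2, 3), Mul(Rational(1, 3), 0)), 20), 37), 0) = Mul(Mul(Add(Add(Rational(2, 3), 0), 20), 37), 0) = Mul(Mul(Add(Rational(2, 3), 20), 37), 0) = Mul(Mul(Rational(62, 3), 37), 0) = Mul(Rational(2294, 3), 0) = 0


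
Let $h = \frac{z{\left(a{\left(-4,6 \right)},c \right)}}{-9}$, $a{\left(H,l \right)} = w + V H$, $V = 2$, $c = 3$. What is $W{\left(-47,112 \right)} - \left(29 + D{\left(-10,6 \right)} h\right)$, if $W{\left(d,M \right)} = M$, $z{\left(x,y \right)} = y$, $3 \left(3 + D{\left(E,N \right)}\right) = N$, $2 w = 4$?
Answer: $\frac{248}{3} \approx 82.667$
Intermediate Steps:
$w = 2$ ($w = \frac{1}{2} \cdot 4 = 2$)
$D{\left(E,N \right)} = -3 + \frac{N}{3}$
$a{\left(H,l \right)} = 2 + 2 H$
$h = - \frac{1}{3}$ ($h = \frac{3}{-9} = 3 \left(- \frac{1}{9}\right) = - \frac{1}{3} \approx -0.33333$)
$W{\left(-47,112 \right)} - \left(29 + D{\left(-10,6 \right)} h\right) = 112 - \left(29 + \left(-3 + \frac{1}{3} \cdot 6\right) \left(- \frac{1}{3}\right)\right) = 112 - \left(29 + \left(-3 + 2\right) \left(- \frac{1}{3}\right)\right) = 112 - \left(29 - - \frac{1}{3}\right) = 112 - \left(29 + \frac{1}{3}\right) = 112 - \frac{88}{3} = \frac{248}{3}$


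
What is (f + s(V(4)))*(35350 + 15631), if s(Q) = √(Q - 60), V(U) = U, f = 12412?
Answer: 632776172 + 101962*I*√14 ≈ 6.3278e+8 + 3.8151e+5*I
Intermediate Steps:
s(Q) = √(-60 + Q)
(f + s(V(4)))*(35350 + 15631) = (12412 + √(-60 + 4))*(35350 + 15631) = (12412 + √(-56))*50981 = (12412 + 2*I*√14)*50981 = 632776172 + 101962*I*√14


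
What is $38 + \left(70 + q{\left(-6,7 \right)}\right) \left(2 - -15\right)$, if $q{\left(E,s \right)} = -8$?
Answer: $1092$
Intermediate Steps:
$38 + \left(70 + q{\left(-6,7 \right)}\right) \left(2 - -15\right) = 38 + \left(70 - 8\right) \left(2 - -15\right) = 38 + 62 \left(2 + 15\right) = 38 + 62 \cdot 17 = 38 + 1054 = 1092$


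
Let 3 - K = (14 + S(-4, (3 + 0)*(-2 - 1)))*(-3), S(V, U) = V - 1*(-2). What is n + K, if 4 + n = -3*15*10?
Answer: -415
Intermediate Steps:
S(V, U) = 2 + V (S(V, U) = V + 2 = 2 + V)
n = -454 (n = -4 - 3*15*10 = -4 - 45*10 = -4 - 450 = -454)
K = 39 (K = 3 - (14 + (2 - 4))*(-3) = 3 - (14 - 2)*(-3) = 3 - 12*(-3) = 3 - 1*(-36) = 3 + 36 = 39)
n + K = -454 + 39 = -415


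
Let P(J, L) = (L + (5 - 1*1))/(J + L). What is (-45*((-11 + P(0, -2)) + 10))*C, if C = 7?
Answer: 630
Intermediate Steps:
P(J, L) = (4 + L)/(J + L) (P(J, L) = (L + (5 - 1))/(J + L) = (L + 4)/(J + L) = (4 + L)/(J + L))
(-45*((-11 + P(0, -2)) + 10))*C = -45*((-11 + (4 - 2)/(0 - 2)) + 10)*7 = -45*((-11 + 2/(-2)) + 10)*7 = -45*((-11 - ½*2) + 10)*7 = -45*((-11 - 1) + 10)*7 = -45*(-12 + 10)*7 = -45*(-2)*7 = 90*7 = 630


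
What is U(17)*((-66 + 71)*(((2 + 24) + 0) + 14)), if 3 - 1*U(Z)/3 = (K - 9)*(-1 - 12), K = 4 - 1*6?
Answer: -84000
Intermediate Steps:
K = -2 (K = 4 - 6 = -2)
U(Z) = -420 (U(Z) = 9 - 3*(-2 - 9)*(-1 - 12) = 9 - (-33)*(-13) = 9 - 3*143 = 9 - 429 = -420)
U(17)*((-66 + 71)*(((2 + 24) + 0) + 14)) = -420*(-66 + 71)*(((2 + 24) + 0) + 14) = -2100*((26 + 0) + 14) = -2100*(26 + 14) = -2100*40 = -420*200 = -84000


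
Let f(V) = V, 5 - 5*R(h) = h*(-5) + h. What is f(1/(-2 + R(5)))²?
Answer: ⅑ ≈ 0.11111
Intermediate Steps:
R(h) = 1 + 4*h/5 (R(h) = 1 - (h*(-5) + h)/5 = 1 - (-5*h + h)/5 = 1 - (-4)*h/5 = 1 + 4*h/5)
f(1/(-2 + R(5)))² = (1/(-2 + (1 + (⅘)*5)))² = (1/(-2 + (1 + 4)))² = (1/(-2 + 5))² = (1/3)² = (⅓)² = ⅑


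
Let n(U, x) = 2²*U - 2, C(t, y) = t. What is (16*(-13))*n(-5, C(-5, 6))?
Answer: 4576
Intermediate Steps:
n(U, x) = -2 + 4*U (n(U, x) = 4*U - 2 = -2 + 4*U)
(16*(-13))*n(-5, C(-5, 6)) = (16*(-13))*(-2 + 4*(-5)) = -208*(-2 - 20) = -208*(-22) = 4576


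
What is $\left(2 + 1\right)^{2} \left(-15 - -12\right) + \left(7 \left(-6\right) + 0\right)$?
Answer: $-69$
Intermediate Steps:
$\left(2 + 1\right)^{2} \left(-15 - -12\right) + \left(7 \left(-6\right) + 0\right) = 3^{2} \left(-15 + 12\right) + \left(-42 + 0\right) = 9 \left(-3\right) - 42 = -27 - 42 = -69$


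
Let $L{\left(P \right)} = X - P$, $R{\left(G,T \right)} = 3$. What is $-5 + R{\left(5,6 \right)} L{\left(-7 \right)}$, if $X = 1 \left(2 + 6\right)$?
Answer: $40$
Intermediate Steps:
$X = 8$ ($X = 1 \cdot 8 = 8$)
$L{\left(P \right)} = 8 - P$
$-5 + R{\left(5,6 \right)} L{\left(-7 \right)} = -5 + 3 \left(8 - -7\right) = -5 + 3 \left(8 + 7\right) = -5 + 3 \cdot 15 = -5 + 45 = 40$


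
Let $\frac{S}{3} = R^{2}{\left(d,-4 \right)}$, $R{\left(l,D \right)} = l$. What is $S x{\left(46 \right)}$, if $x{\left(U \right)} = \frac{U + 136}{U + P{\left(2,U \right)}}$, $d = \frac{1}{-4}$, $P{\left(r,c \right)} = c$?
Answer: $\frac{273}{736} \approx 0.37092$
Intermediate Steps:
$d = - \frac{1}{4} \approx -0.25$
$x{\left(U \right)} = \frac{136 + U}{2 U}$ ($x{\left(U \right)} = \frac{U + 136}{U + U} = \frac{136 + U}{2 U}$)
$S = \frac{3}{16}$ ($S = 3 \left(- \frac{1}{4}\right)^{2} = 3 \cdot \frac{1}{16} = \frac{3}{16} \approx 0.1875$)
$S x{\left(46 \right)} = \frac{3 \frac{136 + 46}{2 \cdot 46}}{16} = \frac{3 \cdot \frac{1}{2} \cdot \frac{1}{46} \cdot 182}{16} = \frac{3}{16} \cdot \frac{91}{46} = \frac{273}{736}$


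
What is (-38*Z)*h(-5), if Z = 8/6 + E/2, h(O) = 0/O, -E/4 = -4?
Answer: 0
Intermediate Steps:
E = 16 (E = -4*(-4) = 16)
h(O) = 0
Z = 28/3 (Z = 8/6 + 16/2 = 8*(1/6) + 16*(1/2) = 4/3 + 8 = 28/3 ≈ 9.3333)
(-38*Z)*h(-5) = -38*28/3*0 = -1064/3*0 = 0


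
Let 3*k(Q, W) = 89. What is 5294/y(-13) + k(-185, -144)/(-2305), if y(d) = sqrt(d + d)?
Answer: -89/6915 - 2647*I*sqrt(26)/13 ≈ -0.012871 - 1038.2*I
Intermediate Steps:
y(d) = sqrt(2)*sqrt(d) (y(d) = sqrt(2*d) = sqrt(2)*sqrt(d))
k(Q, W) = 89/3 (k(Q, W) = (1/3)*89 = 89/3)
5294/y(-13) + k(-185, -144)/(-2305) = 5294/((sqrt(2)*sqrt(-13))) + (89/3)/(-2305) = 5294/((sqrt(2)*(I*sqrt(13)))) + (89/3)*(-1/2305) = 5294/((I*sqrt(26))) - 89/6915 = 5294*(-I*sqrt(26)/26) - 89/6915 = -2647*I*sqrt(26)/13 - 89/6915 = -89/6915 - 2647*I*sqrt(26)/13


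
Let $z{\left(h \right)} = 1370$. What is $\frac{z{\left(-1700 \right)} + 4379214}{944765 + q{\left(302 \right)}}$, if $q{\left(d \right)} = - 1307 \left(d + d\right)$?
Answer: $\frac{336968}{11949} \approx 28.201$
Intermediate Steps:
$q{\left(d \right)} = - 2614 d$ ($q{\left(d \right)} = - 1307 \cdot 2 d = - 2614 d$)
$\frac{z{\left(-1700 \right)} + 4379214}{944765 + q{\left(302 \right)}} = \frac{1370 + 4379214}{944765 - 789428} = \frac{4380584}{944765 - 789428} = \frac{4380584}{155337} = 4380584 \cdot \frac{1}{155337} = \frac{336968}{11949}$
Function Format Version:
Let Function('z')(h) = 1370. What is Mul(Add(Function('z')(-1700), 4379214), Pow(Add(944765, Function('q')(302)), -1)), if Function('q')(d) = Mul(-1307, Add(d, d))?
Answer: Rational(336968, 11949) ≈ 28.201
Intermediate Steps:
Function('q')(d) = Mul(-2614, d) (Function('q')(d) = Mul(-1307, Mul(2, d)) = Mul(-2614, d))
Mul(Add(Function('z')(-1700), 4379214), Pow(Add(944765, Function('q')(302)), -1)) = Mul(Add(1370, 4379214), Pow(Add(944765, Mul(-2614, 302)), -1)) = Mul(4380584, Pow(Add(944765, -789428), -1)) = Mul(4380584, Pow(155337, -1)) = Mul(4380584, Rational(1, 155337)) = Rational(336968, 11949)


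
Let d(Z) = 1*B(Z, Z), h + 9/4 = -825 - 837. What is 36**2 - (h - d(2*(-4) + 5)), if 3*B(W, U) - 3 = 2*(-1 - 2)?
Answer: 11837/4 ≈ 2959.3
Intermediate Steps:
h = -6657/4 (h = -9/4 + (-825 - 837) = -9/4 - 1662 = -6657/4 ≈ -1664.3)
B(W, U) = -1 (B(W, U) = 1 + (2*(-1 - 2))/3 = 1 + (2*(-3))/3 = 1 + (1/3)*(-6) = 1 - 2 = -1)
d(Z) = -1 (d(Z) = 1*(-1) = -1)
36**2 - (h - d(2*(-4) + 5)) = 36**2 - (-6657/4 - 1*(-1)) = 1296 - (-6657/4 + 1) = 1296 - 1*(-6653/4) = 1296 + 6653/4 = 11837/4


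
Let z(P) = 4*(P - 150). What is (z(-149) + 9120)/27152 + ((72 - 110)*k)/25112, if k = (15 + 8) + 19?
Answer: 4864153/21307532 ≈ 0.22828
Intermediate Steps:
k = 42 (k = 23 + 19 = 42)
z(P) = -600 + 4*P (z(P) = 4*(-150 + P) = -600 + 4*P)
(z(-149) + 9120)/27152 + ((72 - 110)*k)/25112 = ((-600 + 4*(-149)) + 9120)/27152 + ((72 - 110)*42)/25112 = ((-600 - 596) + 9120)*(1/27152) - 38*42*(1/25112) = (-1196 + 9120)*(1/27152) - 1596*1/25112 = 7924*(1/27152) - 399/6278 = 1981/6788 - 399/6278 = 4864153/21307532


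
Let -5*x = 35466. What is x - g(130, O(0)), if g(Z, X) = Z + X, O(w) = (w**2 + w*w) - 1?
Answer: -36111/5 ≈ -7222.2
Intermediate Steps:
x = -35466/5 (x = -1/5*35466 = -35466/5 ≈ -7093.2)
O(w) = -1 + 2*w**2 (O(w) = (w**2 + w**2) - 1 = 2*w**2 - 1 = -1 + 2*w**2)
g(Z, X) = X + Z
x - g(130, O(0)) = -35466/5 - ((-1 + 2*0**2) + 130) = -35466/5 - ((-1 + 2*0) + 130) = -35466/5 - ((-1 + 0) + 130) = -35466/5 - (-1 + 130) = -35466/5 - 1*129 = -35466/5 - 129 = -36111/5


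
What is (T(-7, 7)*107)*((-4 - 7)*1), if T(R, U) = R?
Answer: 8239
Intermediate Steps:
(T(-7, 7)*107)*((-4 - 7)*1) = (-7*107)*((-4 - 7)*1) = -(-8239) = -749*(-11) = 8239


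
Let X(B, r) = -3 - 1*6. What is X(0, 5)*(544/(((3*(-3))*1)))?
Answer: 544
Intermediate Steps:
X(B, r) = -9 (X(B, r) = -3 - 6 = -9)
X(0, 5)*(544/(((3*(-3))*1))) = -4896/((3*(-3))*1) = -4896/((-9*1)) = -4896/(-9) = -4896*(-1)/9 = -9*(-544/9) = 544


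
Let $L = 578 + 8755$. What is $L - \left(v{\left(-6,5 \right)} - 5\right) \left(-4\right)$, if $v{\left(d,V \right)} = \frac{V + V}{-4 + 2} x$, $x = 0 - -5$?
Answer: $9213$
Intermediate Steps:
$x = 5$ ($x = 0 + 5 = 5$)
$v{\left(d,V \right)} = - 5 V$ ($v{\left(d,V \right)} = \frac{V + V}{-4 + 2} \cdot 5 = \frac{2 V}{-2} \cdot 5 = 2 V \left(- \frac{1}{2}\right) 5 = - V 5 = - 5 V$)
$L = 9333$
$L - \left(v{\left(-6,5 \right)} - 5\right) \left(-4\right) = 9333 - \left(\left(-5\right) 5 - 5\right) \left(-4\right) = 9333 - \left(-25 - 5\right) \left(-4\right) = 9333 - \left(-30\right) \left(-4\right) = 9333 - 120 = 9213$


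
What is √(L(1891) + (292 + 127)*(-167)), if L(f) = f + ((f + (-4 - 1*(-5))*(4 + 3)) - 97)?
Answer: I*√66281 ≈ 257.45*I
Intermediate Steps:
L(f) = -90 + 2*f (L(f) = f + ((f + (-4 + 5)*7) - 97) = f + ((f + 1*7) - 97) = f + ((f + 7) - 97) = f + ((7 + f) - 97) = f + (-90 + f) = -90 + 2*f)
√(L(1891) + (292 + 127)*(-167)) = √((-90 + 2*1891) + (292 + 127)*(-167)) = √((-90 + 3782) + 419*(-167)) = √(3692 - 69973) = √(-66281) = I*√66281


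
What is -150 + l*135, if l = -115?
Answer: -15675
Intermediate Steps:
-150 + l*135 = -150 - 115*135 = -150 - 15525 = -15675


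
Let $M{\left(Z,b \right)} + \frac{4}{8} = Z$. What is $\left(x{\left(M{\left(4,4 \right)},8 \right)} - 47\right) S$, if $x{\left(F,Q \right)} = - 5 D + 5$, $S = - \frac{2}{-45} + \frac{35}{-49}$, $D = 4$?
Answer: $\frac{13082}{315} \approx 41.53$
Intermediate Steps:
$M{\left(Z,b \right)} = - \frac{1}{2} + Z$
$S = - \frac{211}{315}$ ($S = \left(-2\right) \left(- \frac{1}{45}\right) + 35 \left(- \frac{1}{49}\right) = \frac{2}{45} - \frac{5}{7} = - \frac{211}{315} \approx -0.66984$)
$x{\left(F,Q \right)} = -15$ ($x{\left(F,Q \right)} = \left(-5\right) 4 + 5 = -20 + 5 = -15$)
$\left(x{\left(M{\left(4,4 \right)},8 \right)} - 47\right) S = \left(-15 - 47\right) \left(- \frac{211}{315}\right) = \left(-62\right) \left(- \frac{211}{315}\right) = \frac{13082}{315}$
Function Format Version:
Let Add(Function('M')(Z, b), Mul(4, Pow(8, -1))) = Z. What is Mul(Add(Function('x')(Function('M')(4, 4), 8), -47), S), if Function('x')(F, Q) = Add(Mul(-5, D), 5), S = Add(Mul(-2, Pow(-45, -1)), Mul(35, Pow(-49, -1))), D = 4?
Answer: Rational(13082, 315) ≈ 41.530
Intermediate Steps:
Function('M')(Z, b) = Add(Rational(-1, 2), Z)
S = Rational(-211, 315) (S = Add(Mul(-2, Rational(-1, 45)), Mul(35, Rational(-1, 49))) = Add(Rational(2, 45), Rational(-5, 7)) = Rational(-211, 315) ≈ -0.66984)
Function('x')(F, Q) = -15 (Function('x')(F, Q) = Add(Mul(-5, 4), 5) = Add(-20, 5) = -15)
Mul(Add(Function('x')(Function('M')(4, 4), 8), -47), S) = Mul(Add(-15, -47), Rational(-211, 315)) = Mul(-62, Rational(-211, 315)) = Rational(13082, 315)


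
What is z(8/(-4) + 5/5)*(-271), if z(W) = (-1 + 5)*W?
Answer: 1084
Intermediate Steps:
z(W) = 4*W
z(8/(-4) + 5/5)*(-271) = (4*(8/(-4) + 5/5))*(-271) = (4*(8*(-¼) + 5*(⅕)))*(-271) = (4*(-2 + 1))*(-271) = (4*(-1))*(-271) = -4*(-271) = 1084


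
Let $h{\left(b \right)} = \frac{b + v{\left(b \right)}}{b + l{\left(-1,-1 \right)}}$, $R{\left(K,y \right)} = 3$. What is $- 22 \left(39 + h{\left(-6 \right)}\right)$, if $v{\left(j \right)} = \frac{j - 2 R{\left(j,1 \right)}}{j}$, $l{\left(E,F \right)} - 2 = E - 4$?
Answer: $- \frac{7810}{9} \approx -867.78$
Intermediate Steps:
$l{\left(E,F \right)} = -2 + E$ ($l{\left(E,F \right)} = 2 + \left(E - 4\right) = 2 + \left(-4 + E\right) = -2 + E$)
$v{\left(j \right)} = \frac{-6 + j}{j}$ ($v{\left(j \right)} = \frac{j - 6}{j} = \frac{-6 + j}{j}$)
$h{\left(b \right)} = \frac{b + \frac{-6 + b}{b}}{-3 + b}$ ($h{\left(b \right)} = \frac{b + \frac{-6 + b}{b}}{b - 3} = \frac{b + \frac{-6 + b}{b}}{-3 + b}$)
$- 22 \left(39 + h{\left(-6 \right)}\right) = - 22 \left(39 + \frac{-6 - 6 + \left(-6\right)^{2}}{\left(-6\right) \left(-3 - 6\right)}\right) = - 22 \left(39 - \frac{-6 - 6 + 36}{6 \left(-9\right)}\right) = - 22 \left(39 - \left(- \frac{1}{54}\right) 24\right) = - 22 \left(39 + \frac{4}{9}\right) = \left(-22\right) \frac{355}{9} = - \frac{7810}{9}$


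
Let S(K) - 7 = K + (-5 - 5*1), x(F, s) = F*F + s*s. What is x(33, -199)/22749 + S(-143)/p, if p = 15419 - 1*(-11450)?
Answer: 1089978256/611242881 ≈ 1.7832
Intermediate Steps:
x(F, s) = F² + s²
S(K) = -3 + K (S(K) = 7 + (K + (-5 - 5*1)) = 7 + (K + (-5 - 5)) = 7 + (K - 10) = 7 + (-10 + K) = -3 + K)
p = 26869 (p = 15419 + 11450 = 26869)
x(33, -199)/22749 + S(-143)/p = (33² + (-199)²)/22749 + (-3 - 143)/26869 = (1089 + 39601)*(1/22749) - 146*1/26869 = 40690*(1/22749) - 146/26869 = 40690/22749 - 146/26869 = 1089978256/611242881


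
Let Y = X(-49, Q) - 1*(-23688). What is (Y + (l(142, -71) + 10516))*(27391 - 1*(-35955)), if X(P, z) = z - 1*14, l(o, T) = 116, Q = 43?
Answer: 2175871754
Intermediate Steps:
X(P, z) = -14 + z (X(P, z) = z - 14 = -14 + z)
Y = 23717 (Y = (-14 + 43) - 1*(-23688) = 29 + 23688 = 23717)
(Y + (l(142, -71) + 10516))*(27391 - 1*(-35955)) = (23717 + (116 + 10516))*(27391 - 1*(-35955)) = (23717 + 10632)*(27391 + 35955) = 34349*63346 = 2175871754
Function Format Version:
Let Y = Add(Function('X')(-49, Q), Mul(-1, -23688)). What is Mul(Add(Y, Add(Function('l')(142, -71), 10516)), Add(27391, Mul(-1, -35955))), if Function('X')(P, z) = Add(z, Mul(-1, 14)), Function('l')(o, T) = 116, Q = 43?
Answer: 2175871754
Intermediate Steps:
Function('X')(P, z) = Add(-14, z) (Function('X')(P, z) = Add(z, -14) = Add(-14, z))
Y = 23717 (Y = Add(Add(-14, 43), Mul(-1, -23688)) = Add(29, 23688) = 23717)
Mul(Add(Y, Add(Function('l')(142, -71), 10516)), Add(27391, Mul(-1, -35955))) = Mul(Add(23717, Add(116, 10516)), Add(27391, Mul(-1, -35955))) = Mul(Add(23717, 10632), Add(27391, 35955)) = Mul(34349, 63346) = 2175871754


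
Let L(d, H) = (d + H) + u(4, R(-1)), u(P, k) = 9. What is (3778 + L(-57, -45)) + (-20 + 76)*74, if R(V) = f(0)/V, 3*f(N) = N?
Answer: 7829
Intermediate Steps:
f(N) = N/3
R(V) = 0 (R(V) = ((⅓)*0)/V = 0/V = 0)
L(d, H) = 9 + H + d (L(d, H) = (d + H) + 9 = (H + d) + 9 = 9 + H + d)
(3778 + L(-57, -45)) + (-20 + 76)*74 = (3778 + (9 - 45 - 57)) + (-20 + 76)*74 = (3778 - 93) + 56*74 = 3685 + 4144 = 7829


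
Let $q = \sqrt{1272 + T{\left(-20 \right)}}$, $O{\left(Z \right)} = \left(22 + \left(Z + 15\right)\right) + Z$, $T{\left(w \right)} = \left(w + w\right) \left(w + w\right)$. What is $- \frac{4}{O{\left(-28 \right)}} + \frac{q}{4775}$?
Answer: $\frac{4}{19} + \frac{2 \sqrt{718}}{4775} \approx 0.22175$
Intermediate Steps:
$T{\left(w \right)} = 4 w^{2}$ ($T{\left(w \right)} = 2 w 2 w = 4 w^{2}$)
$O{\left(Z \right)} = 37 + 2 Z$ ($O{\left(Z \right)} = \left(22 + \left(15 + Z\right)\right) + Z = \left(37 + Z\right) + Z = 37 + 2 Z$)
$q = 2 \sqrt{718}$ ($q = \sqrt{1272 + 4 \left(-20\right)^{2}} = \sqrt{1272 + 4 \cdot 400} = \sqrt{1272 + 1600} = \sqrt{2872} = 2 \sqrt{718} \approx 53.591$)
$- \frac{4}{O{\left(-28 \right)}} + \frac{q}{4775} = - \frac{4}{37 + 2 \left(-28\right)} + \frac{2 \sqrt{718}}{4775} = - \frac{4}{37 - 56} + 2 \sqrt{718} \cdot \frac{1}{4775} = - \frac{4}{-19} + \frac{2 \sqrt{718}}{4775} = \left(-4\right) \left(- \frac{1}{19}\right) + \frac{2 \sqrt{718}}{4775} = \frac{4}{19} + \frac{2 \sqrt{718}}{4775}$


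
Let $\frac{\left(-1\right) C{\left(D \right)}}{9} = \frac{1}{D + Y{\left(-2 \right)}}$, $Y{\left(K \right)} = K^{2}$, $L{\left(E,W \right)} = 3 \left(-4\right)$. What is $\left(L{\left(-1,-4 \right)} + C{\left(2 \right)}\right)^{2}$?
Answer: $\frac{729}{4} \approx 182.25$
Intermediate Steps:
$L{\left(E,W \right)} = -12$
$C{\left(D \right)} = - \frac{9}{4 + D}$ ($C{\left(D \right)} = - \frac{9}{D + \left(-2\right)^{2}} = - \frac{9}{D + 4} = - \frac{9}{4 + D}$)
$\left(L{\left(-1,-4 \right)} + C{\left(2 \right)}\right)^{2} = \left(-12 - \frac{9}{4 + 2}\right)^{2} = \left(-12 - \frac{9}{6}\right)^{2} = \left(-12 - \frac{3}{2}\right)^{2} = \left(- \frac{27}{2}\right)^{2} = \frac{729}{4}$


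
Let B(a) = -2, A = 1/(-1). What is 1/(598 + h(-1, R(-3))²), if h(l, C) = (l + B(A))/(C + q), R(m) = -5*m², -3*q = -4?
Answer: 17161/10262359 ≈ 0.0016722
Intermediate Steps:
q = 4/3 (q = -⅓*(-4) = 4/3 ≈ 1.3333)
A = -1
h(l, C) = (-2 + l)/(4/3 + C) (h(l, C) = (l - 2)/(C + 4/3) = (-2 + l)/(4/3 + C))
1/(598 + h(-1, R(-3))²) = 1/(598 + (3*(-2 - 1)/(4 + 3*(-5*(-3)²)))²) = 1/(598 + (3*(-3)/(4 + 3*(-5*9)))²) = 1/(598 + (3*(-3)/(4 + 3*(-45)))²) = 1/(598 + (3*(-3)/(4 - 135))²) = 1/(598 + (3*(-3)/(-131))²) = 1/(598 + (3*(-1/131)*(-3))²) = 1/(598 + (9/131)²) = 1/(598 + 81/17161) = 1/(10262359/17161) = 17161/10262359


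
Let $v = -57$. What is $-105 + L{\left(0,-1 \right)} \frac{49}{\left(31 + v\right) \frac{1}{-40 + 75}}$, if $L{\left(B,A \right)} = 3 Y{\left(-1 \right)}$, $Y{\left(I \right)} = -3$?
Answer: $\frac{12705}{26} \approx 488.65$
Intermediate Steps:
$L{\left(B,A \right)} = -9$ ($L{\left(B,A \right)} = 3 \left(-3\right) = -9$)
$-105 + L{\left(0,-1 \right)} \frac{49}{\left(31 + v\right) \frac{1}{-40 + 75}} = -105 - 9 \frac{49}{\left(31 - 57\right) \frac{1}{-40 + 75}} = -105 - 9 \frac{49}{\left(-26\right) \frac{1}{35}} = -105 - 9 \frac{49}{- \frac{26}{35}} = -105 - 9 \cdot 49 \left(- \frac{35}{26}\right) = -105 - - \frac{15435}{26} = -105 + \frac{15435}{26} = \frac{12705}{26}$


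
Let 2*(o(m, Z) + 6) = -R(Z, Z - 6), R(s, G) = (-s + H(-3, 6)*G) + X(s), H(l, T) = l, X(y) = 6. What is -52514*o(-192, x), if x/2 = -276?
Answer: 58920708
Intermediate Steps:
x = -552 (x = 2*(-276) = -552)
R(s, G) = 6 - s - 3*G (R(s, G) = (-s - 3*G) + 6 = 6 - s - 3*G)
o(m, Z) = -18 + 2*Z (o(m, Z) = -6 + (-(6 - Z - 3*(Z - 6)))/2 = -6 + (-(6 - Z - 3*(-6 + Z)))/2 = -6 + (-(6 - Z + (18 - 3*Z)))/2 = -6 + (-(24 - 4*Z))/2 = -6 + (-24 + 4*Z)/2 = -6 + (-12 + 2*Z) = -18 + 2*Z)
-52514*o(-192, x) = -52514/(1/(-18 + 2*(-552))) = -52514/(1/(-18 - 1104)) = -52514/(1/(-1122)) = -52514/(-1/1122) = -52514*(-1122) = 58920708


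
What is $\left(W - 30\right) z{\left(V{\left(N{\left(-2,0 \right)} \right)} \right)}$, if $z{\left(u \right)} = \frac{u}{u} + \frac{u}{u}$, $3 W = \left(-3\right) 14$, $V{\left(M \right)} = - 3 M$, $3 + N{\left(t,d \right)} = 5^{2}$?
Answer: $-88$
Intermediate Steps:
$N{\left(t,d \right)} = 22$ ($N{\left(t,d \right)} = -3 + 5^{2} = -3 + 25 = 22$)
$W = -14$ ($W = \frac{\left(-3\right) 14}{3} = \frac{1}{3} \left(-42\right) = -14$)
$z{\left(u \right)} = 2$ ($z{\left(u \right)} = 1 + 1 = 2$)
$\left(W - 30\right) z{\left(V{\left(N{\left(-2,0 \right)} \right)} \right)} = \left(-14 - 30\right) 2 = \left(-44\right) 2 = -88$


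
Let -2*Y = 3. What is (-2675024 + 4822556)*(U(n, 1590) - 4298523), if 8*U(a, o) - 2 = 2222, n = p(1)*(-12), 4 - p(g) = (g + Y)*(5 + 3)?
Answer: -9230618681340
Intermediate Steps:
Y = -3/2 (Y = -½*3 = -3/2 ≈ -1.5000)
p(g) = 16 - 8*g (p(g) = 4 - (g - 3/2)*(5 + 3) = 4 - (-3/2 + g)*8 = 4 - (-12 + 8*g) = 4 + (12 - 8*g) = 16 - 8*g)
n = -96 (n = (16 - 8*1)*(-12) = (16 - 8)*(-12) = 8*(-12) = -96)
U(a, o) = 278 (U(a, o) = ¼ + (⅛)*2222 = ¼ + 1111/4 = 278)
(-2675024 + 4822556)*(U(n, 1590) - 4298523) = (-2675024 + 4822556)*(278 - 4298523) = 2147532*(-4298245) = -9230618681340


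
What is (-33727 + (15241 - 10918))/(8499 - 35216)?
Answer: 29404/26717 ≈ 1.1006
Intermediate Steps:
(-33727 + (15241 - 10918))/(8499 - 35216) = (-33727 + 4323)/(-26717) = -29404*(-1/26717) = 29404/26717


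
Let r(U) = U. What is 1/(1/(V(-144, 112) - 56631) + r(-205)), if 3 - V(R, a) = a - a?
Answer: -56628/11608741 ≈ -0.0048781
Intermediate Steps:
V(R, a) = 3 (V(R, a) = 3 - (a - a) = 3 - 1*0 = 3 + 0 = 3)
1/(1/(V(-144, 112) - 56631) + r(-205)) = 1/(1/(3 - 56631) - 205) = 1/(1/(-56628) - 205) = 1/(-1/56628 - 205) = 1/(-11608741/56628) = -56628/11608741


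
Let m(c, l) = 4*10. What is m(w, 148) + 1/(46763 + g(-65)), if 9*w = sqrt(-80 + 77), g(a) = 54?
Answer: 1872681/46817 ≈ 40.000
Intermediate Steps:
w = I*sqrt(3)/9 (w = sqrt(-80 + 77)/9 = sqrt(-3)/9 = (I*sqrt(3))/9 = I*sqrt(3)/9 ≈ 0.19245*I)
m(c, l) = 40
m(w, 148) + 1/(46763 + g(-65)) = 40 + 1/(46763 + 54) = 40 + 1/46817 = 1872681/46817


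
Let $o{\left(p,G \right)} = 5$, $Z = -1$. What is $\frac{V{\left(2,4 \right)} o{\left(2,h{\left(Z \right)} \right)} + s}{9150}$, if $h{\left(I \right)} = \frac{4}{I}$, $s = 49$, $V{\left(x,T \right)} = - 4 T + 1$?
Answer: $- \frac{13}{4575} \approx -0.0028415$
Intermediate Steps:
$V{\left(x,T \right)} = 1 - 4 T$
$\frac{V{\left(2,4 \right)} o{\left(2,h{\left(Z \right)} \right)} + s}{9150} = \frac{\left(1 - 16\right) 5 + 49}{9150} = \left(\left(1 - 16\right) 5 + 49\right) \frac{1}{9150} = \left(\left(-15\right) 5 + 49\right) \frac{1}{9150} = \left(-75 + 49\right) \frac{1}{9150} = \left(-26\right) \frac{1}{9150} = - \frac{13}{4575}$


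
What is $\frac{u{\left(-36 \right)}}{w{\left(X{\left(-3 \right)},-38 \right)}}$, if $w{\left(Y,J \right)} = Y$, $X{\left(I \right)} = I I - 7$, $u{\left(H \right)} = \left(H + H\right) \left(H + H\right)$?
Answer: $2592$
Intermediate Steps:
$u{\left(H \right)} = 4 H^{2}$ ($u{\left(H \right)} = 2 H 2 H = 4 H^{2}$)
$X{\left(I \right)} = -7 + I^{2}$ ($X{\left(I \right)} = I^{2} - 7 = -7 + I^{2}$)
$\frac{u{\left(-36 \right)}}{w{\left(X{\left(-3 \right)},-38 \right)}} = \frac{4 \left(-36\right)^{2}}{-7 + \left(-3\right)^{2}} = \frac{4 \cdot 1296}{-7 + 9} = \frac{5184}{2} = 5184 \cdot \frac{1}{2} = 2592$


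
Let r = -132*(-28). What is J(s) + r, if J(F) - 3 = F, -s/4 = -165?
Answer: 4359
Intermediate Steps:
s = 660 (s = -4*(-165) = 660)
J(F) = 3 + F
r = 3696
J(s) + r = (3 + 660) + 3696 = 663 + 3696 = 4359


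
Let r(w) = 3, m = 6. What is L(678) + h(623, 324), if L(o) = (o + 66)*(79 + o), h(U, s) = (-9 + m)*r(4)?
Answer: 563199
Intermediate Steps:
h(U, s) = -9 (h(U, s) = (-9 + 6)*3 = -3*3 = -9)
L(o) = (66 + o)*(79 + o)
L(678) + h(623, 324) = (5214 + 678**2 + 145*678) - 9 = (5214 + 459684 + 98310) - 9 = 563208 - 9 = 563199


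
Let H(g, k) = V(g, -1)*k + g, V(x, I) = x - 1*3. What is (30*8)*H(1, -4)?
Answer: 2160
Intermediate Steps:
V(x, I) = -3 + x (V(x, I) = x - 3 = -3 + x)
H(g, k) = g + k*(-3 + g) (H(g, k) = (-3 + g)*k + g = k*(-3 + g) + g = g + k*(-3 + g))
(30*8)*H(1, -4) = (30*8)*(1 - 4*(-3 + 1)) = 240*(1 - 4*(-2)) = 240*(1 + 8) = 240*9 = 2160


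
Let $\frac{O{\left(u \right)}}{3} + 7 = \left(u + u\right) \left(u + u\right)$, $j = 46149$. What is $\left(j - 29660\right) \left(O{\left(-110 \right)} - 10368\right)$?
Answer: $2222898579$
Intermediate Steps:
$O{\left(u \right)} = -21 + 12 u^{2}$ ($O{\left(u \right)} = -21 + 3 \left(u + u\right) \left(u + u\right) = -21 + 3 \cdot 2 u 2 u = -21 + 3 \cdot 4 u^{2} = -21 + 12 u^{2}$)
$\left(j - 29660\right) \left(O{\left(-110 \right)} - 10368\right) = \left(46149 - 29660\right) \left(\left(-21 + 12 \left(-110\right)^{2}\right) - 10368\right) = 16489 \left(\left(-21 + 12 \cdot 12100\right) - 10368\right) = 16489 \left(\left(-21 + 145200\right) - 10368\right) = 16489 \left(145179 - 10368\right) = 16489 \cdot 134811 = 2222898579$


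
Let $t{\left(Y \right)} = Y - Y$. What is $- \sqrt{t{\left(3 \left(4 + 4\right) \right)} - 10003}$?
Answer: $- i \sqrt{10003} \approx - 100.02 i$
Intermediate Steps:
$t{\left(Y \right)} = 0$
$- \sqrt{t{\left(3 \left(4 + 4\right) \right)} - 10003} = - \sqrt{0 - 10003} = - \sqrt{-10003} = - i \sqrt{10003}$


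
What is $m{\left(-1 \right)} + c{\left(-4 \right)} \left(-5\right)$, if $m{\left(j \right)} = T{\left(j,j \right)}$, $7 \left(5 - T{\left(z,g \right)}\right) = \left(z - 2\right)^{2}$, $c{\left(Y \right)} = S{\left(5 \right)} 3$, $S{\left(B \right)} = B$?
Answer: $- \frac{499}{7} \approx -71.286$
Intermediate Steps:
$c{\left(Y \right)} = 15$ ($c{\left(Y \right)} = 5 \cdot 3 = 15$)
$T{\left(z,g \right)} = 5 - \frac{\left(-2 + z\right)^{2}}{7}$ ($T{\left(z,g \right)} = 5 - \frac{\left(z - 2\right)^{2}}{7} = 5 - \frac{\left(-2 + z\right)^{2}}{7}$)
$m{\left(j \right)} = 5 - \frac{\left(-2 + j\right)^{2}}{7}$
$m{\left(-1 \right)} + c{\left(-4 \right)} \left(-5\right) = \left(5 - \frac{\left(-2 - 1\right)^{2}}{7}\right) + 15 \left(-5\right) = \left(5 - \frac{\left(-3\right)^{2}}{7}\right) - 75 = \left(5 - \frac{9}{7}\right) - 75 = \frac{26}{7} - 75 = - \frac{499}{7}$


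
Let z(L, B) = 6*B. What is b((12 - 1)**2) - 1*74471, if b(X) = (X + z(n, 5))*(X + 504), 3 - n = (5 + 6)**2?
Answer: 19904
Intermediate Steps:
n = -118 (n = 3 - (5 + 6)**2 = 3 - 1*11**2 = 3 - 1*121 = 3 - 121 = -118)
b(X) = (30 + X)*(504 + X) (b(X) = (X + 6*5)*(X + 504) = (X + 30)*(504 + X) = (30 + X)*(504 + X))
b((12 - 1)**2) - 1*74471 = (15120 + ((12 - 1)**2)**2 + 534*(12 - 1)**2) - 1*74471 = (15120 + (11**2)**2 + 534*11**2) - 74471 = (15120 + 121**2 + 534*121) - 74471 = (15120 + 14641 + 64614) - 74471 = 94375 - 74471 = 19904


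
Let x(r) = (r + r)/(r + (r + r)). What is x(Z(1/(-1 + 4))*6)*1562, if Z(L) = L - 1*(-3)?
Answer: 3124/3 ≈ 1041.3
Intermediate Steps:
Z(L) = 3 + L (Z(L) = L + 3 = 3 + L)
x(r) = ⅔ (x(r) = (2*r)/(r + 2*r) = (2*r)/((3*r)) = (2*r)*(1/(3*r)) = ⅔)
x(Z(1/(-1 + 4))*6)*1562 = (⅔)*1562 = 3124/3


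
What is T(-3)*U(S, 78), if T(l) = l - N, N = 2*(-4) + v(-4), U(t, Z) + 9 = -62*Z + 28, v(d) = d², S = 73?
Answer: 52987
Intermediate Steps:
U(t, Z) = 19 - 62*Z (U(t, Z) = -9 + (-62*Z + 28) = -9 + (28 - 62*Z) = 19 - 62*Z)
N = 8 (N = 2*(-4) + (-4)² = -8 + 16 = 8)
T(l) = -8 + l (T(l) = l - 1*8 = l - 8 = -8 + l)
T(-3)*U(S, 78) = (-8 - 3)*(19 - 62*78) = -11*(19 - 4836) = -11*(-4817) = 52987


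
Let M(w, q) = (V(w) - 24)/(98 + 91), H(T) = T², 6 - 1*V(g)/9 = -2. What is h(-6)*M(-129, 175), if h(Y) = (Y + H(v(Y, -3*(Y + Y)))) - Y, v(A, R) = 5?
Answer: 400/63 ≈ 6.3492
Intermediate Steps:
V(g) = 72 (V(g) = 54 - 9*(-2) = 54 + 18 = 72)
M(w, q) = 16/63 (M(w, q) = (72 - 24)/(98 + 91) = 48/189 = 48*(1/189) = 16/63)
h(Y) = 25 (h(Y) = (Y + 5²) - Y = (Y + 25) - Y = (25 + Y) - Y = 25)
h(-6)*M(-129, 175) = 25*(16/63) = 400/63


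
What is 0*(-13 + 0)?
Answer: 0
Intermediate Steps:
0*(-13 + 0) = 0*(-13) = 0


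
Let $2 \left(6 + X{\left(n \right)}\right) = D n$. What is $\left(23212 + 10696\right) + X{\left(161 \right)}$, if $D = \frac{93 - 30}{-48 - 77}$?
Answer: $\frac{8465357}{250} \approx 33861.0$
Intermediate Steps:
$D = - \frac{63}{125}$ ($D = \frac{63}{-125} = 63 \left(- \frac{1}{125}\right) = - \frac{63}{125} \approx -0.504$)
$X{\left(n \right)} = -6 - \frac{63 n}{250}$ ($X{\left(n \right)} = -6 + \frac{\left(- \frac{63}{125}\right) n}{2} = -6 - \frac{63 n}{250}$)
$\left(23212 + 10696\right) + X{\left(161 \right)} = \left(23212 + 10696\right) - \frac{11643}{250} = 33908 - \frac{11643}{250} = \frac{8465357}{250}$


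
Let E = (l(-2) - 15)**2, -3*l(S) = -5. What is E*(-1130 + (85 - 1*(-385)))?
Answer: -352000/3 ≈ -1.1733e+5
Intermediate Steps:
l(S) = 5/3 (l(S) = -1/3*(-5) = 5/3)
E = 1600/9 (E = (5/3 - 15)**2 = (-40/3)**2 = 1600/9 ≈ 177.78)
E*(-1130 + (85 - 1*(-385))) = 1600*(-1130 + (85 - 1*(-385)))/9 = 1600*(-1130 + (85 + 385))/9 = 1600*(-1130 + 470)/9 = (1600/9)*(-660) = -352000/3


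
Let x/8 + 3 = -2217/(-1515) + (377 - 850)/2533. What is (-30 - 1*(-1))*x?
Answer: 511437736/1279165 ≈ 399.82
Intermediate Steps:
x = -17635784/1279165 (x = -24 + 8*(-2217/(-1515) + (377 - 850)/2533) = -24 + 8*(-2217*(-1/1515) - 473*1/2533) = -24 + 8*(739/505 - 473/2533) = -24 + 8*(1633022/1279165) = -24 + 13064176/1279165 = -17635784/1279165 ≈ -13.787)
(-30 - 1*(-1))*x = (-30 - 1*(-1))*(-17635784/1279165) = (-30 + 1)*(-17635784/1279165) = -29*(-17635784/1279165) = 511437736/1279165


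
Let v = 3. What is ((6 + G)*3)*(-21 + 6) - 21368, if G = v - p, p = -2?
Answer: -21863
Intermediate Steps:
G = 5 (G = 3 - 1*(-2) = 3 + 2 = 5)
((6 + G)*3)*(-21 + 6) - 21368 = ((6 + 5)*3)*(-21 + 6) - 21368 = (11*3)*(-15) - 21368 = 33*(-15) - 21368 = -495 - 21368 = -21863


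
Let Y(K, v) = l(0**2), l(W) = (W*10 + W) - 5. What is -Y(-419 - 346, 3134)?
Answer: 5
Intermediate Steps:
l(W) = -5 + 11*W (l(W) = (10*W + W) - 5 = 11*W - 5 = -5 + 11*W)
Y(K, v) = -5 (Y(K, v) = -5 + 11*0**2 = -5 + 11*0 = -5 + 0 = -5)
-Y(-419 - 346, 3134) = -1*(-5) = 5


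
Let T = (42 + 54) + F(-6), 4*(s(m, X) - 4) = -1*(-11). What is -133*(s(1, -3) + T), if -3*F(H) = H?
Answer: -55727/4 ≈ -13932.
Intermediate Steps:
F(H) = -H/3
s(m, X) = 27/4 (s(m, X) = 4 + (-1*(-11))/4 = 4 + (¼)*11 = 4 + 11/4 = 27/4)
T = 98 (T = (42 + 54) - ⅓*(-6) = 96 + 2 = 98)
-133*(s(1, -3) + T) = -133*(27/4 + 98) = -133*419/4 = -55727/4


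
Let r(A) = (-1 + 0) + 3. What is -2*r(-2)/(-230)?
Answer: 2/115 ≈ 0.017391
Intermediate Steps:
r(A) = 2 (r(A) = -1 + 3 = 2)
-2*r(-2)/(-230) = -2*2/(-230) = -4*(-1/230) = 2/115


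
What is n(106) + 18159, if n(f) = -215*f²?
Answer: -2397581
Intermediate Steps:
n(106) + 18159 = -215*106² + 18159 = -215*11236 + 18159 = -2415740 + 18159 = -2397581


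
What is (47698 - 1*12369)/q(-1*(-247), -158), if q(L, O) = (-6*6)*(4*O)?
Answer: 35329/22752 ≈ 1.5528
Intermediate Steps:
q(L, O) = -144*O
(47698 - 1*12369)/q(-1*(-247), -158) = (47698 - 1*12369)/((-144*(-158))) = (47698 - 12369)/22752 = 35329*(1/22752) = 35329/22752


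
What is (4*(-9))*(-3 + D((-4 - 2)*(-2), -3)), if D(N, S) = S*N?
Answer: 1404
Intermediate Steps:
D(N, S) = N*S
(4*(-9))*(-3 + D((-4 - 2)*(-2), -3)) = (4*(-9))*(-3 + ((-4 - 2)*(-2))*(-3)) = -36*(-3 - 6*(-2)*(-3)) = -36*(-3 + 12*(-3)) = -36*(-3 - 36) = -36*(-39) = 1404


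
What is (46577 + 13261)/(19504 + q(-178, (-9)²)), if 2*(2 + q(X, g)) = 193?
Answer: 119676/39197 ≈ 3.0532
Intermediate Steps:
q(X, g) = 189/2 (q(X, g) = -2 + (½)*193 = -2 + 193/2 = 189/2)
(46577 + 13261)/(19504 + q(-178, (-9)²)) = (46577 + 13261)/(19504 + 189/2) = 59838/(39197/2) = 59838*(2/39197) = 119676/39197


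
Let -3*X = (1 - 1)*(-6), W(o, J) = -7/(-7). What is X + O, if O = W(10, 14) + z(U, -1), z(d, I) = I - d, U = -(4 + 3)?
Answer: 7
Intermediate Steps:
U = -7 ≈ -7.0000
W(o, J) = 1 (W(o, J) = -7*(-1/7) = 1)
X = 0 (X = -(1 - 1)*(-6)/3 = -0*(-6) = -1/3*0 = 0)
O = 7 (O = 1 + (-1 - 1*(-7)) = 1 + (-1 + 7) = 1 + 6 = 7)
X + O = 0 + 7 = 7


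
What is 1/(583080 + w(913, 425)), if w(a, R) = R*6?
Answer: 1/585630 ≈ 1.7076e-6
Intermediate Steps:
w(a, R) = 6*R
1/(583080 + w(913, 425)) = 1/(583080 + 6*425) = 1/(583080 + 2550) = 1/585630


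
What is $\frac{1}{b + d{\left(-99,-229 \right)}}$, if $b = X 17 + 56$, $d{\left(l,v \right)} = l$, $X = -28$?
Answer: $- \frac{1}{519} \approx -0.0019268$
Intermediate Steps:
$b = -420$ ($b = \left(-28\right) 17 + 56 = -476 + 56 = -420$)
$\frac{1}{b + d{\left(-99,-229 \right)}} = \frac{1}{-420 - 99} = \frac{1}{-519} = - \frac{1}{519}$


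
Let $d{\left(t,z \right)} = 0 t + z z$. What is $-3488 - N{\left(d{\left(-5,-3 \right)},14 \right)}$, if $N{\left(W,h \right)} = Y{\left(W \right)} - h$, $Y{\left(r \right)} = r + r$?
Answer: $-3492$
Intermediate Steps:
$Y{\left(r \right)} = 2 r$
$d{\left(t,z \right)} = z^{2}$ ($d{\left(t,z \right)} = 0 + z^{2} = z^{2}$)
$N{\left(W,h \right)} = - h + 2 W$ ($N{\left(W,h \right)} = 2 W - h = - h + 2 W$)
$-3488 - N{\left(d{\left(-5,-3 \right)},14 \right)} = -3488 - \left(\left(-1\right) 14 + 2 \left(-3\right)^{2}\right) = -3488 - \left(-14 + 2 \cdot 9\right) = -3488 - \left(-14 + 18\right) = -3488 - 4 = -3492$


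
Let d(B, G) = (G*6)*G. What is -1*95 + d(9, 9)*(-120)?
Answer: -58415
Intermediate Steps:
d(B, G) = 6*G**2 (d(B, G) = (6*G)*G = 6*G**2)
-1*95 + d(9, 9)*(-120) = -1*95 + (6*9**2)*(-120) = -95 + (6*81)*(-120) = -95 + 486*(-120) = -95 - 58320 = -58415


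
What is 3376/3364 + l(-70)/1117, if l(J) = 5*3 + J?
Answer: 896493/939397 ≈ 0.95433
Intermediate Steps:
l(J) = 15 + J
3376/3364 + l(-70)/1117 = 3376/3364 + (15 - 70)/1117 = 3376*(1/3364) - 55*1/1117 = 844/841 - 55/1117 = 896493/939397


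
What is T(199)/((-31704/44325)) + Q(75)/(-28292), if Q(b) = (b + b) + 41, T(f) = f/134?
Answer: -20863830773/10016160176 ≈ -2.0830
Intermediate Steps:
T(f) = f/134 (T(f) = f*(1/134) = f/134)
Q(b) = 41 + 2*b (Q(b) = 2*b + 41 = 41 + 2*b)
T(199)/((-31704/44325)) + Q(75)/(-28292) = ((1/134)*199)/((-31704/44325)) + (41 + 2*75)/(-28292) = 199/(134*((-31704*1/44325))) + (41 + 150)*(-1/28292) = 199/(134*(-10568/14775)) + 191*(-1/28292) = (199/134)*(-14775/10568) - 191/28292 = -2940225/1416112 - 191/28292 = -20863830773/10016160176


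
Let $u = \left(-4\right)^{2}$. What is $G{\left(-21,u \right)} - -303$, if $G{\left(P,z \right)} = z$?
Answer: $319$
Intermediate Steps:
$u = 16$
$G{\left(-21,u \right)} - -303 = 16 - -303 = 16 + 303 = 319$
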